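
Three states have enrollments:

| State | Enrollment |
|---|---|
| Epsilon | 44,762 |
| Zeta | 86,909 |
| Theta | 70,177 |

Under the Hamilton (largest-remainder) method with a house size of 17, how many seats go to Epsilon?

Total 201848; standard divisor 201848/17 ≈ 11873.412.
Standard quotas: Epsilon 3.7699, Zeta 7.3196, Theta 5.9104.
Lower quotas: Epsilon 3, Zeta 7, Theta 5 (sum 15, leaving 2 seats).
Remainders in descending order: Theta 0.9104, Epsilon 0.7699, Zeta 0.3196.
Largest remainders: Theta, Epsilon receive the extra seats.
Epsilon receives 4.

4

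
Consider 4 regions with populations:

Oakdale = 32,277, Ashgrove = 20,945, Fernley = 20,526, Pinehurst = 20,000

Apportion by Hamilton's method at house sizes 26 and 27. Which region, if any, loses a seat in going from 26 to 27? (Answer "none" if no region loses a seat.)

At 26 seats: Oakdale 9, Ashgrove 6, Fernley 6, Pinehurst 5.
At 27 seats: Oakdale 9, Ashgrove 6, Fernley 6, Pinehurst 6.
No region's allocation decreased.

none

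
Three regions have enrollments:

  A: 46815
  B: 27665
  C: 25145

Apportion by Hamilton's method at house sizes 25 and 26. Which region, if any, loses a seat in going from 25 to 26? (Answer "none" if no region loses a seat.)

At 25 seats: A 12, B 7, C 6.
At 26 seats: A 12, B 7, C 7.
No region's allocation decreased.

none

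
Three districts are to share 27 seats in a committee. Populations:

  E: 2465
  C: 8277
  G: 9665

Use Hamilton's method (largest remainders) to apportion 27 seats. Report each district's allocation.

Total 20407; standard divisor 20407/27 ≈ 755.815.
Standard quotas: E 3.2614, C 10.9511, G 12.7875.
Lower quotas: E 3, C 10, G 12 (sum 25, leaving 2 seats).
Remainders in descending order: C 0.9511, G 0.7875, E 0.2614.
The surplus seats go to C, G.

E 3, C 11, G 13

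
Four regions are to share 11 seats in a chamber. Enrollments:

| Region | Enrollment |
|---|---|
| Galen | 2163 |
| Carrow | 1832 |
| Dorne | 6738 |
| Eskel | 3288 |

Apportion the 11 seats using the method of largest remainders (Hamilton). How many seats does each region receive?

Galen 2, Carrow 1, Dorne 5, Eskel 3

The standard divisor is 14021/11 ≈ 1274.636.
Standard quotas: Galen 1.6970, Carrow 1.4373, Dorne 5.2862, Eskel 2.5796.
Lower quotas: Galen 1, Carrow 1, Dorne 5, Eskel 2 (sum 9, leaving 2 seats).
Remainders in descending order: Galen 0.6970, Eskel 0.5796, Carrow 0.4373, Dorne 0.2862.
Largest remainders: Galen, Eskel receive the extra seats.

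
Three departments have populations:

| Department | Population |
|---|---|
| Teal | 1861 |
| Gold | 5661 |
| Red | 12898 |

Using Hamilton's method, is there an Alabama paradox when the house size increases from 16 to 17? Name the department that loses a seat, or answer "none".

Teal

At 16 seats: Teal 2, Gold 4, Red 10.
At 17 seats: Teal 1, Gold 5, Red 11.
Teal drops from 2 to 1.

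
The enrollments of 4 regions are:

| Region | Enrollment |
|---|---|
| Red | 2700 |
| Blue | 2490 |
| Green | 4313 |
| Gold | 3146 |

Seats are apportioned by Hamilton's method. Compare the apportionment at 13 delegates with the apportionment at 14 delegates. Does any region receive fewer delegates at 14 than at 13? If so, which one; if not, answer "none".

none

At 13 seats: Red 3, Blue 3, Green 4, Gold 3.
At 14 seats: Red 3, Blue 3, Green 5, Gold 3.
No region's allocation decreased.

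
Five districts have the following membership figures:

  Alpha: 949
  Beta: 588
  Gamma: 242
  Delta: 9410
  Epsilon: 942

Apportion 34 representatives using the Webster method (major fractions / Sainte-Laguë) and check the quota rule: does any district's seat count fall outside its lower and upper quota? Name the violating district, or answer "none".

Standard quotas: Alpha 2.660, Beta 1.648, Gamma 0.678, Delta 26.374, Epsilon 2.640.
Webster allocation: Alpha 3, Beta 2, Gamma 1, Delta 25, Epsilon 3.
Delta has quota 26.374 (lower 26, upper 27) but receives 25 — outside the quota interval.

Delta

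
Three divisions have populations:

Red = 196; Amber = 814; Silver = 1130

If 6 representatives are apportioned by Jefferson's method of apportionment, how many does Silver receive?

4

Standard divisor 2140/6 ≈ 356.667; standard quotas: Red 0.550, Amber 2.282, Silver 3.168.
Rounding down gives 0, 2, 3 = 5 seats, so the divisor must be adjusted.
With modified divisor 280: modified quotas Red 0.700, Amber 2.907, Silver 4.036.
Rounding down: Red 0, Amber 2, Silver 4 (total 6).
Silver receives 4.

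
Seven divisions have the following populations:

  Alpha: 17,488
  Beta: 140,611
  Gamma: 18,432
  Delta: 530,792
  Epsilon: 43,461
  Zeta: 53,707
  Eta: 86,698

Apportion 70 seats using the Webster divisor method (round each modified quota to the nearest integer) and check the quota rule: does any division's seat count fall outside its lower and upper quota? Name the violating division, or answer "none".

Delta

Standard quotas: Alpha 1.374, Beta 11.045, Gamma 1.448, Delta 41.692, Epsilon 3.414, Zeta 4.219, Eta 6.810.
Webster allocation: Alpha 1, Beta 11, Gamma 1, Delta 43, Epsilon 3, Zeta 4, Eta 7.
Delta has quota 41.692 (lower 41, upper 42) but receives 43 — outside the quota interval.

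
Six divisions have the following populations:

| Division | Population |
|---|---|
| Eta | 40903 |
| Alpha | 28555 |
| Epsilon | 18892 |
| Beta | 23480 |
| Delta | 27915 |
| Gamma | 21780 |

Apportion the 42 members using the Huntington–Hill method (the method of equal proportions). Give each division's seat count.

With divisor 3858: modified quotas Eta 10.602, Alpha 7.402, Epsilon 4.897, Beta 6.086, Delta 7.236, Gamma 5.645.
Geometric-mean thresholds: Eta √(10·11)=10.488, Alpha √(7·8)=7.483, Epsilon √(4·5)=4.472, Beta √(6·7)=6.481, Delta √(7·8)=7.483, Gamma √(5·6)=5.477.
Each quota rounded against its threshold gives Eta 11, Alpha 7, Epsilon 5, Beta 6, Delta 7, Gamma 6 (total 42).

Eta 11; Alpha 7; Epsilon 5; Beta 6; Delta 7; Gamma 6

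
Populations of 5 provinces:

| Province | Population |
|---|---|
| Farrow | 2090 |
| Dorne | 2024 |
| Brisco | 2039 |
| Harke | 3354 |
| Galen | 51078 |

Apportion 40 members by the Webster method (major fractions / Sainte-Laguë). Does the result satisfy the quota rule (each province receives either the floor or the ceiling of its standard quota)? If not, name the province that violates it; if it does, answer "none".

Galen

Standard quotas: Farrow 1.380, Dorne 1.336, Brisco 1.346, Harke 2.214, Galen 33.723.
Webster allocation: Farrow 1, Dorne 1, Brisco 1, Harke 2, Galen 35.
Galen has quota 33.723 (lower 33, upper 34) but receives 35 — outside the quota interval.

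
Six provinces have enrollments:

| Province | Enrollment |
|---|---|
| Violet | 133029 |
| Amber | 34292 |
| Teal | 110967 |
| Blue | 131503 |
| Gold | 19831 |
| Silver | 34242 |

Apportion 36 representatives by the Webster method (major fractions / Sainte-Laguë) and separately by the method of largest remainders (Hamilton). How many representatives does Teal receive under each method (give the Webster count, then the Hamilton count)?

Webster: Violet 10, Amber 3, Teal 8, Blue 10, Gold 2, Silver 3.
Hamilton: Violet 10, Amber 3, Teal 9, Blue 10, Gold 1, Silver 3.
Teal gets 8 under Webster and 9 under Hamilton.

8 and 9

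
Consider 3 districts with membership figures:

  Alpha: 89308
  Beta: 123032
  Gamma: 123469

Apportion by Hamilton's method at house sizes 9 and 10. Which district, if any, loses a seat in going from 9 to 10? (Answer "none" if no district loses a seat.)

Alpha

At 9 seats: Alpha 3, Beta 3, Gamma 3.
At 10 seats: Alpha 2, Beta 4, Gamma 4.
Alpha drops from 3 to 2.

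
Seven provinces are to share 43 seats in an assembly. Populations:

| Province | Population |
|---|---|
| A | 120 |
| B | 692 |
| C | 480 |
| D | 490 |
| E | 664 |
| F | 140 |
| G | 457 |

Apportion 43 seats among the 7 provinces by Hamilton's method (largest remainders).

Standard divisor: 3043 ÷ 43 ≈ 70.767.
Standard quotas: A 1.696, B 9.779, C 6.783, D 6.924, E 9.383, F 1.978, G 6.458.
Lower quotas: A 1, B 9, C 6, D 6, E 9, F 1, G 6 (sum 38, leaving 5 seats).
Remainders in descending order: F 0.978, D 0.924, C 0.783, B 0.779, A 0.696, G 0.458, E 0.383.
The surplus seats go to F, D, C, B, A.

A: 2, B: 10, C: 7, D: 7, E: 9, F: 2, G: 6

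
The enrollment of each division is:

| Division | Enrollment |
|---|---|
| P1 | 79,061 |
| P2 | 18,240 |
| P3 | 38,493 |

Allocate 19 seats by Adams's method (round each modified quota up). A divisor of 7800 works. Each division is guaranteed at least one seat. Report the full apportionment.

With modified divisor 7800: modified quotas P1 10.136, P2 2.338, P3 4.935.
Rounding up: P1 11, P2 3, P3 5 (total 19).

P1 11, P2 3, P3 5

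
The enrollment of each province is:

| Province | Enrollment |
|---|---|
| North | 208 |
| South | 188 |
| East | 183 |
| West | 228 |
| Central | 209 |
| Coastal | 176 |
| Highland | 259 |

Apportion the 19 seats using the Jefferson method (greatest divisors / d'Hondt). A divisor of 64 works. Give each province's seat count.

North=3, South=2, East=2, West=3, Central=3, Coastal=2, Highland=4

With modified divisor 64: modified quotas North 3.250, South 2.938, East 2.859, West 3.562, Central 3.266, Coastal 2.750, Highland 4.047.
Rounding down: North 3, South 2, East 2, West 3, Central 3, Coastal 2, Highland 4 (total 19).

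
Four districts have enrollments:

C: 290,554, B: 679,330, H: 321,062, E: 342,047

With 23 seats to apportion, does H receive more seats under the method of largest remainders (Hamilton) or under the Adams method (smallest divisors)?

Hamilton: C 4, B 10, H 4, E 5.
Adams: C 4, B 9, H 5, E 5.
H gets 4 under Hamilton and 5 under Adams.

Adams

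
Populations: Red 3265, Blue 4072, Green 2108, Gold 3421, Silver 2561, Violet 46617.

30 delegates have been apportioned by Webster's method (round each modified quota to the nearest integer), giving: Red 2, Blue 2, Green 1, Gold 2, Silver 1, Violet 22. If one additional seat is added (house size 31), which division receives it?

Violet

Priority for the next seat is population ÷ (current seats + 0.5).
Priorities: Red 1306.000, Blue 1628.800, Green 1405.333, Gold 1368.400, Silver 1707.333, Violet 2071.867.
Highest priority: Violet.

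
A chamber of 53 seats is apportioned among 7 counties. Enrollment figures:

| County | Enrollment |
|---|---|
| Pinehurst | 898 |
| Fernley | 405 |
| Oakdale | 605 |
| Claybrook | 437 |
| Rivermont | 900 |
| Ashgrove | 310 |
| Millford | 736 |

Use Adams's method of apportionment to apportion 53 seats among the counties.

Standard divisor 4291/53 ≈ 80.962; standard quotas: Pinehurst 11.092, Fernley 5.002, Oakdale 7.473, Claybrook 5.398, Rivermont 11.116, Ashgrove 3.829, Millford 9.091.
Rounding up gives 12, 6, 8, 6, 12, 4, 10 = 58 seats, so the divisor must be adjusted.
With modified divisor 87: modified quotas Pinehurst 10.322, Fernley 4.655, Oakdale 6.954, Claybrook 5.023, Rivermont 10.345, Ashgrove 3.563, Millford 8.460.
Rounding up: Pinehurst 11, Fernley 5, Oakdale 7, Claybrook 6, Rivermont 11, Ashgrove 4, Millford 9 (total 53).

Pinehurst 11; Fernley 5; Oakdale 7; Claybrook 6; Rivermont 11; Ashgrove 4; Millford 9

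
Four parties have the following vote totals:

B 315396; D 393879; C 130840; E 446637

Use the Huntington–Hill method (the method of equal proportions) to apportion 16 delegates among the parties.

With divisor 84809: modified quotas B 3.719, D 4.644, C 1.543, E 5.266.
Geometric-mean thresholds: B √(3·4)=3.464, D √(4·5)=4.472, C √(1·2)=1.414, E √(5·6)=5.477.
Each quota rounded against its threshold gives B 4, D 5, C 2, E 5 (total 16).

B 4, D 5, C 2, E 5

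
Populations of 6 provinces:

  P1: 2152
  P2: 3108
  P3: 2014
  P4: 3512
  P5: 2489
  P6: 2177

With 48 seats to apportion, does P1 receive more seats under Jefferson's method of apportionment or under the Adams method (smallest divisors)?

Jefferson: P1 6, P2 10, P3 6, P4 11, P5 8, P6 7.
Adams: P1 7, P2 9, P3 6, P4 11, P5 8, P6 7.
P1 gets 6 under Jefferson and 7 under Adams.

Adams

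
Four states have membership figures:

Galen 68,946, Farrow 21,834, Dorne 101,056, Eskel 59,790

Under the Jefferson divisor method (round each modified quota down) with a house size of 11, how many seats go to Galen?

Standard divisor 251626/11 ≈ 22875.091; standard quotas: Galen 3.014, Farrow 0.954, Dorne 4.418, Eskel 2.614.
Rounding down gives 3, 0, 4, 2 = 9 seats, so the divisor must be adjusted.
With modified divisor 20100: modified quotas Galen 3.430, Farrow 1.086, Dorne 5.028, Eskel 2.975.
Rounding down: Galen 3, Farrow 1, Dorne 5, Eskel 2 (total 11).
Galen receives 3.

3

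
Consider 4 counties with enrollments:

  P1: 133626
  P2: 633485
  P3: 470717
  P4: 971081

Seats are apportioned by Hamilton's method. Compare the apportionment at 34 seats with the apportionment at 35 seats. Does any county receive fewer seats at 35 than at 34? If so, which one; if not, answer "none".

none

At 34 seats: P1 2, P2 10, P3 7, P4 15.
At 35 seats: P1 2, P2 10, P3 8, P4 15.
No county's allocation decreased.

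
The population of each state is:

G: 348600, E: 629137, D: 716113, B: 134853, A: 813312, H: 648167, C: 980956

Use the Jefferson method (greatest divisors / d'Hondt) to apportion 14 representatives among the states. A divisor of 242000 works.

G 1; E 2; D 2; B 0; A 3; H 2; C 4

With modified divisor 242000: modified quotas G 1.440, E 2.600, D 2.959, B 0.557, A 3.361, H 2.678, C 4.054.
Rounding down: G 1, E 2, D 2, B 0, A 3, H 2, C 4 (total 14).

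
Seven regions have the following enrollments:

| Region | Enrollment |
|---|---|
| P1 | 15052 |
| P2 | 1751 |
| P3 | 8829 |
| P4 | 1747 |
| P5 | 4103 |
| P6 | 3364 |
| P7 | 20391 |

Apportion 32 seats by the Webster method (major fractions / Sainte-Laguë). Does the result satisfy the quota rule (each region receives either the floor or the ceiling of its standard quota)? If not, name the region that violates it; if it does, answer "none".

none

Standard quotas: P1 8.720, P2 1.014, P3 5.115, P4 1.012, P5 2.377, P6 1.949, P7 11.813.
Webster allocation: P1 9, P2 1, P3 5, P4 1, P5 2, P6 2, P7 12.
Every allocation lies between the lower and upper quota.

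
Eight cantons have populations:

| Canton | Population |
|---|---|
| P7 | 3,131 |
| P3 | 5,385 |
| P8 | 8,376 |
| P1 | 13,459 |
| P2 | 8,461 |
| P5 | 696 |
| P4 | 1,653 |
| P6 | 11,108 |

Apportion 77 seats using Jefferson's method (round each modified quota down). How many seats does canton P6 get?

Standard divisor 52269/77 ≈ 678.818; standard quotas: P7 4.612, P3 7.933, P8 12.339, P1 19.827, P2 12.464, P5 1.025, P4 2.435, P6 16.364.
Rounding down gives 4, 7, 12, 19, 12, 1, 2, 16 = 73 seats, so the divisor must be adjusted.
With modified divisor 648: modified quotas P7 4.832, P3 8.310, P8 12.926, P1 20.770, P2 13.057, P5 1.074, P4 2.551, P6 17.142.
Rounding down: P7 4, P3 8, P8 12, P1 20, P2 13, P5 1, P4 2, P6 17 (total 77).
P6 receives 17.

17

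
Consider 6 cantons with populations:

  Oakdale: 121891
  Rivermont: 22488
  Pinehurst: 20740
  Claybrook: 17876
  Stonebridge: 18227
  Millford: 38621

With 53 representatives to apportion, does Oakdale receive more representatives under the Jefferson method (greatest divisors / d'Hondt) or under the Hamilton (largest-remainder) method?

Jefferson

Jefferson: Oakdale 28, Rivermont 5, Pinehurst 4, Claybrook 4, Stonebridge 4, Millford 8.
Hamilton: Oakdale 27, Rivermont 5, Pinehurst 5, Claybrook 4, Stonebridge 4, Millford 8.
Oakdale gets 28 under Jefferson and 27 under Hamilton.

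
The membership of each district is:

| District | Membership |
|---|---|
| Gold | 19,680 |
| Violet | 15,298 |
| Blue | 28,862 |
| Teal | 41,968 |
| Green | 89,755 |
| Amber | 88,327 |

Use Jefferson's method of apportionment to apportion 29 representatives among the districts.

Gold 2, Violet 1, Blue 3, Teal 4, Green 10, Amber 9

Standard divisor 283890/29 ≈ 9789.31; standard quotas: Gold 2.010, Violet 1.563, Blue 2.948, Teal 4.287, Green 9.169, Amber 9.023.
Rounding down gives 2, 1, 2, 4, 9, 9 = 27 seats, so the divisor must be adjusted.
With modified divisor 8900: modified quotas Gold 2.211, Violet 1.719, Blue 3.243, Teal 4.716, Green 10.085, Amber 9.924.
Rounding down: Gold 2, Violet 1, Blue 3, Teal 4, Green 10, Amber 9 (total 29).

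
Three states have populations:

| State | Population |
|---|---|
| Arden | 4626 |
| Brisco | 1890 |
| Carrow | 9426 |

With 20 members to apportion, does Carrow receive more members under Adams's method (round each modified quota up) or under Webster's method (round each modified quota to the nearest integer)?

Webster

Adams: Arden 6, Brisco 3, Carrow 11.
Webster: Arden 6, Brisco 2, Carrow 12.
Carrow gets 11 under Adams and 12 under Webster.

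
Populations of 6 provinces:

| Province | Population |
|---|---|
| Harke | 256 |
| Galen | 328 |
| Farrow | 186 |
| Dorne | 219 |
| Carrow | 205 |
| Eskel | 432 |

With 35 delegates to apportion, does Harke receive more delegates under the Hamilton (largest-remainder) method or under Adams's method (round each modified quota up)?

Hamilton: Harke 6, Galen 7, Farrow 4, Dorne 5, Carrow 4, Eskel 9.
Adams: Harke 5, Galen 7, Farrow 4, Dorne 5, Carrow 5, Eskel 9.
Harke gets 6 under Hamilton and 5 under Adams.

Hamilton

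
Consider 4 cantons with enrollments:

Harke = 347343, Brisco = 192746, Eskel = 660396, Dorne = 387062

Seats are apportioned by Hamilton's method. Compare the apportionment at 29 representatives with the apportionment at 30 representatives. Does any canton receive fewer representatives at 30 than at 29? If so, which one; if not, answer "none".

At 29 seats: Harke 6, Brisco 4, Eskel 12, Dorne 7.
At 30 seats: Harke 7, Brisco 4, Eskel 12, Dorne 7.
No canton's allocation decreased.

none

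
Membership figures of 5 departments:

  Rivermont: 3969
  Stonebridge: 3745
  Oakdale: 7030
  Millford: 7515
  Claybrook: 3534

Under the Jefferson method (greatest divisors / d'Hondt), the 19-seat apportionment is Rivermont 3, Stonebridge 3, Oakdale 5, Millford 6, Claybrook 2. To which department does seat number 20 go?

Priority for the next seat is population ÷ (current seats + 1).
Priorities: Rivermont 992.250, Stonebridge 936.250, Oakdale 1171.667, Millford 1073.571, Claybrook 1178.000.
Highest priority: Claybrook.

Claybrook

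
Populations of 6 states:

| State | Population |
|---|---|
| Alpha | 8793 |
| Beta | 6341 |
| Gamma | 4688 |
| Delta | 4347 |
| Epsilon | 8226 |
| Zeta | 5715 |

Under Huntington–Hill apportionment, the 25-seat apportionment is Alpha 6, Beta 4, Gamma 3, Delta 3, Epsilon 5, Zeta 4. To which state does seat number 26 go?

Priority for the next seat is population ÷ (√(s·(s+1))).
Priorities: Alpha 1356.789, Beta 1417.891, Gamma 1353.309, Delta 1254.871, Epsilon 1501.855, Zeta 1277.913.
Highest priority: Epsilon.

Epsilon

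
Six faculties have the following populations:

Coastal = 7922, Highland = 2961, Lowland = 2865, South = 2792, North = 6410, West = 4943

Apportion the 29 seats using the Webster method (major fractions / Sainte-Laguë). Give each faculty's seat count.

Standard divisor 27893/29 ≈ 961.828; standard quotas: Coastal 8.236, Highland 3.079, Lowland 2.979, South 2.903, North 6.664, West 5.139.
Rounding to the nearest integer gives Coastal 8, Highland 3, Lowland 3, South 3, North 7, West 5 — total 29, matching the house size, so no adjustment is needed.

Coastal 8; Highland 3; Lowland 3; South 3; North 7; West 5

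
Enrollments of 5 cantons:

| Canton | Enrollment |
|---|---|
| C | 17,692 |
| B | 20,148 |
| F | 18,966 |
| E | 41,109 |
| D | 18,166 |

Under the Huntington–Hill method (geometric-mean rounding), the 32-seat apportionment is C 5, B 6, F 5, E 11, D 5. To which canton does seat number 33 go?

E

Priority for the next seat is population ÷ (√(s·(s+1))).
Priorities: C 3230.102, B 3108.904, F 3462.702, E 3578.079, D 3316.643.
Highest priority: E.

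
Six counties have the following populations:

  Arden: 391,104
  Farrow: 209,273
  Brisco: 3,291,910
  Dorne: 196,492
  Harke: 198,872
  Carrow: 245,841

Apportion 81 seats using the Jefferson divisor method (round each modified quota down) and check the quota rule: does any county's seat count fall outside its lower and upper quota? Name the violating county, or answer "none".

Standard quotas: Arden 6.988, Farrow 3.739, Brisco 58.817, Dorne 3.511, Harke 3.553, Carrow 4.392.
Jefferson allocation: Arden 7, Farrow 3, Brisco 61, Dorne 3, Harke 3, Carrow 4.
Brisco has quota 58.817 (lower 58, upper 59) but receives 61 — outside the quota interval.

Brisco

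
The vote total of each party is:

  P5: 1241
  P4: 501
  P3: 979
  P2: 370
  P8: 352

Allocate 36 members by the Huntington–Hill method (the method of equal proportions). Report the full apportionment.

P5=13, P4=5, P3=10, P2=4, P8=4

With divisor 96: modified quotas P5 12.927, P4 5.219, P3 10.198, P2 3.854, P8 3.667.
Geometric-mean thresholds: P5 √(12·13)=12.490, P4 √(5·6)=5.477, P3 √(10·11)=10.488, P2 √(3·4)=3.464, P8 √(3·4)=3.464.
Each quota rounded against its threshold gives P5 13, P4 5, P3 10, P2 4, P8 4 (total 36).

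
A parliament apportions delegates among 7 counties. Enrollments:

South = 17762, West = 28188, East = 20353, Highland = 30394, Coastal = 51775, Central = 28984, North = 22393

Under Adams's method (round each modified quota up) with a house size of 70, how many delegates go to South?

Standard divisor 199849/70 ≈ 2854.986; standard quotas: South 6.221, West 9.873, East 7.129, Highland 10.646, Coastal 18.135, Central 10.152, North 7.843.
Rounding up gives 7, 10, 8, 11, 19, 11, 8 = 74 seats, so the divisor must be adjusted.
With modified divisor 3000: modified quotas South 5.921, West 9.396, East 6.784, Highland 10.131, Coastal 17.258, Central 9.661, North 7.464.
Rounding up: South 6, West 10, East 7, Highland 11, Coastal 18, Central 10, North 8 (total 70).
South receives 6.

6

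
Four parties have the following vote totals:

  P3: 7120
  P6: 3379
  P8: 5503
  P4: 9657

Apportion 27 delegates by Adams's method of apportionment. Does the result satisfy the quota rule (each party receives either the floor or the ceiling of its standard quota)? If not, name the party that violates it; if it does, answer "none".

Standard quotas: P3 7.492, P6 3.556, P8 5.791, P4 10.162.
Adams allocation: P3 7, P6 4, P8 6, P4 10.
Every allocation lies between the lower and upper quota.

none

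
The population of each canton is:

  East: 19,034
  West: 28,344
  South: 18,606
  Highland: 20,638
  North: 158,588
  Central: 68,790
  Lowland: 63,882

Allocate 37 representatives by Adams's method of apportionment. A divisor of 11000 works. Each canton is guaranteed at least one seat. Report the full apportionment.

With modified divisor 11000: modified quotas East 1.730, West 2.577, South 1.691, Highland 1.876, North 14.417, Central 6.254, Lowland 5.807.
Rounding up: East 2, West 3, South 2, Highland 2, North 15, Central 7, Lowland 6 (total 37).

East 2; West 3; South 2; Highland 2; North 15; Central 7; Lowland 6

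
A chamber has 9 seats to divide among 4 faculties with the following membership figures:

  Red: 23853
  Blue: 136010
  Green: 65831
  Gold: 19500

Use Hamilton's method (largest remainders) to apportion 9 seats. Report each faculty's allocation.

Standard divisor: 245194 ÷ 9 ≈ 27243.778.
Standard quotas: Red 0.8755, Blue 4.9923, Green 2.4164, Gold 0.7158.
Lower quotas: Red 0, Blue 4, Green 2, Gold 0 (sum 6, leaving 3 seats).
Remainders in descending order: Blue 0.9923, Red 0.8755, Gold 0.7158, Green 0.4164.
The surplus seats go to Blue, Red, Gold.

Red=1, Blue=5, Green=2, Gold=1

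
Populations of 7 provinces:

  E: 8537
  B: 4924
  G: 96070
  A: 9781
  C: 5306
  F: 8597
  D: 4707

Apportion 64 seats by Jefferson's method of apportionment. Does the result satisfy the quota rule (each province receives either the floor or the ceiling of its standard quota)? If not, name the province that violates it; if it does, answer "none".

G

Standard quotas: E 3.961, B 2.285, G 44.579, A 4.539, C 2.462, F 3.989, D 2.184.
Jefferson allocation: E 4, B 2, G 46, A 4, C 2, F 4, D 2.
G has quota 44.579 (lower 44, upper 45) but receives 46 — outside the quota interval.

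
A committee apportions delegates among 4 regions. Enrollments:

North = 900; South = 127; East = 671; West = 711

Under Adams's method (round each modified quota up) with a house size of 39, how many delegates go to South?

Standard divisor 2409/39 ≈ 61.769; standard quotas: North 14.570, South 2.056, East 10.863, West 11.511.
Rounding up gives 15, 3, 11, 12 = 41 seats, so the divisor must be adjusted.
With modified divisor 64.5: modified quotas North 13.953, South 1.969, East 10.403, West 11.023.
Rounding up: North 14, South 2, East 11, West 12 (total 39).
South receives 2.

2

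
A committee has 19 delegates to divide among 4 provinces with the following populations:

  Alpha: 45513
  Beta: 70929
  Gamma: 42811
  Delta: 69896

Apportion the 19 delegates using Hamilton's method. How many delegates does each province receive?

Alpha: 4; Beta: 6; Gamma: 3; Delta: 6

Standard divisor: 229149 ÷ 19 ≈ 12060.474.
Standard quotas: Alpha 3.7737, Beta 5.8811, Gamma 3.5497, Delta 5.7955.
Lower quotas: Alpha 3, Beta 5, Gamma 3, Delta 5 (sum 16, leaving 3 seats).
Remainders in descending order: Beta 0.8811, Delta 0.7955, Alpha 0.7737, Gamma 0.5497.
The surplus seats go to Beta, Delta, Alpha.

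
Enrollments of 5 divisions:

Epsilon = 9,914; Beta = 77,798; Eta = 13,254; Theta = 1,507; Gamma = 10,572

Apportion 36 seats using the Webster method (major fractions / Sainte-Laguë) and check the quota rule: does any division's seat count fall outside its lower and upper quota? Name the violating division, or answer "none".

Beta

Standard quotas: Epsilon 3.157, Beta 24.775, Eta 4.221, Theta 0.480, Gamma 3.367.
Webster allocation: Epsilon 3, Beta 26, Eta 4, Theta 0, Gamma 3.
Beta has quota 24.775 (lower 24, upper 25) but receives 26 — outside the quota interval.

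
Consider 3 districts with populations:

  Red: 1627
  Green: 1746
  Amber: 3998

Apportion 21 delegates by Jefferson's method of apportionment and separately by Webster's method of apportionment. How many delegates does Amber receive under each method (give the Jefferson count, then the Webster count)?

12 and 11

Jefferson: Red 4, Green 5, Amber 12.
Webster: Red 5, Green 5, Amber 11.
Amber gets 12 under Jefferson and 11 under Webster.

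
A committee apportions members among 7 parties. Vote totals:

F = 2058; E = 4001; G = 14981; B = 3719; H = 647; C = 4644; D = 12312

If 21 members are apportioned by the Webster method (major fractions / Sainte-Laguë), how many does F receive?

1

Standard divisor 42362/21 ≈ 2017.238; standard quotas: F 1.020, E 1.983, G 7.426, B 1.844, H 0.321, C 2.302, D 6.103.
Rounding to the nearest integer gives 1, 2, 7, 2, 0, 2, 6 = 20 seats, so the divisor must be adjusted.
With modified divisor 1950: modified quotas F 1.055, E 2.052, G 7.683, B 1.907, H 0.332, C 2.382, D 6.314.
Rounding to the nearest integer: F 1, E 2, G 8, B 2, H 0, C 2, D 6 (total 21).
F receives 1.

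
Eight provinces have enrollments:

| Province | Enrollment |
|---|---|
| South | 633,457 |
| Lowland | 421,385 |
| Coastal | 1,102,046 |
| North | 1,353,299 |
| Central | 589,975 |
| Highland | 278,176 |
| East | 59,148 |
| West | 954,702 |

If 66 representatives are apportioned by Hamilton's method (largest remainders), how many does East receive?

The standard divisor is 5392188/66 ≈ 81699.818.
Standard quotas: South 7.7535, Lowland 5.1577, Coastal 13.4890, North 16.5643, Central 7.2213, Highland 3.4049, East 0.7240, West 11.6855.
Lower quotas: South 7, Lowland 5, Coastal 13, North 16, Central 7, Highland 3, East 0, West 11 (sum 62, leaving 4 seats).
Remainders in descending order: South 0.7535, East 0.7240, West 0.6855, North 0.5643, Coastal 0.4890, Highland 0.4049, Central 0.2213, Lowland 0.1577.
Largest remainders: South, East, West, North receive the extra seats.
East receives 1.

1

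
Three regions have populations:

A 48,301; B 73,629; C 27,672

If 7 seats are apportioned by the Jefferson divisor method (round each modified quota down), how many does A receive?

Standard divisor 149602/7 ≈ 21371.714; standard quotas: A 2.260, B 3.445, C 1.295.
Rounding down gives 2, 3, 1 = 6 seats, so the divisor must be adjusted.
With modified divisor 17300: modified quotas A 2.792, B 4.256, C 1.600.
Rounding down: A 2, B 4, C 1 (total 7).
A receives 2.

2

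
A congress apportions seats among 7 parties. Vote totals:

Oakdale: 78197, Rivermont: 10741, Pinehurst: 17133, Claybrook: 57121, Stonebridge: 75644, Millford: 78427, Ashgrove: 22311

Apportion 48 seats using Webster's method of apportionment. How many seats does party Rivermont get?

2

Standard divisor 339574/48 ≈ 7074.458; standard quotas: Oakdale 11.053, Rivermont 1.518, Pinehurst 2.422, Claybrook 8.074, Stonebridge 10.693, Millford 11.086, Ashgrove 3.154.
Rounding to the nearest integer gives Oakdale 11, Rivermont 2, Pinehurst 2, Claybrook 8, Stonebridge 11, Millford 11, Ashgrove 3 — total 48, matching the house size, so no adjustment is needed.
Rivermont receives 2.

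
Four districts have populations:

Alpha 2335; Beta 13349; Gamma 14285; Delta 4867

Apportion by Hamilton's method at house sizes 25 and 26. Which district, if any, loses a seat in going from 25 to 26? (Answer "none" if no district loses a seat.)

none

At 25 seats: Alpha 2, Beta 10, Gamma 10, Delta 3.
At 26 seats: Alpha 2, Beta 10, Gamma 11, Delta 3.
No district's allocation decreased.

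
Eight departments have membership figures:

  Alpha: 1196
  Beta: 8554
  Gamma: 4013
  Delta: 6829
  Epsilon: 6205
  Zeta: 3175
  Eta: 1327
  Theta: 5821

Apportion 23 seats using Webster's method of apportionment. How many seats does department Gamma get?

Standard divisor 37120/23 ≈ 1613.913; standard quotas: Alpha 0.741, Beta 5.300, Gamma 2.487, Delta 4.231, Epsilon 3.845, Zeta 1.967, Eta 0.822, Theta 3.607.
Rounding to the nearest integer gives Alpha 1, Beta 5, Gamma 2, Delta 4, Epsilon 4, Zeta 2, Eta 1, Theta 4 — total 23, matching the house size, so no adjustment is needed.
Gamma receives 2.

2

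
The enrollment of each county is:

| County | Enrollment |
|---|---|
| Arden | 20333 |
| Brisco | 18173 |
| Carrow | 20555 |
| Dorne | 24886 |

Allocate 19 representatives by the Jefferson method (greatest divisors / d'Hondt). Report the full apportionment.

Arden 4, Brisco 4, Carrow 5, Dorne 6

Standard divisor 83947/19 ≈ 4418.263; standard quotas: Arden 4.602, Brisco 4.113, Carrow 4.652, Dorne 5.633.
Rounding down gives 4, 4, 4, 5 = 17 seats, so the divisor must be adjusted.
With modified divisor 4090: modified quotas Arden 4.971, Brisco 4.443, Carrow 5.026, Dorne 6.085.
Rounding down: Arden 4, Brisco 4, Carrow 5, Dorne 6 (total 19).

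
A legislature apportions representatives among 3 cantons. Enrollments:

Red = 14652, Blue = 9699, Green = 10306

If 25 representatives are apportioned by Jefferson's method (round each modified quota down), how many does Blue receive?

7

Standard divisor 34657/25 ≈ 1386.28; standard quotas: Red 10.569, Blue 6.996, Green 7.434.
Rounding down gives 10, 6, 7 = 23 seats, so the divisor must be adjusted.
With modified divisor 1300: modified quotas Red 11.271, Blue 7.461, Green 7.928.
Rounding down: Red 11, Blue 7, Green 7 (total 25).
Blue receives 7.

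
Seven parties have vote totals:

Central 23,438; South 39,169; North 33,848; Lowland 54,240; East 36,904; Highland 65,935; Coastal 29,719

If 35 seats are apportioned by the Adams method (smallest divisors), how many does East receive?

5

Standard divisor 283253/35 ≈ 8092.943; standard quotas: Central 2.896, South 4.840, North 4.182, Lowland 6.702, East 4.560, Highland 8.147, Coastal 3.672.
Rounding up gives 3, 5, 5, 7, 5, 9, 4 = 38 seats, so the divisor must be adjusted.
With modified divisor 9100: modified quotas Central 2.576, South 4.304, North 3.720, Lowland 5.960, East 4.055, Highland 7.246, Coastal 3.266.
Rounding up: Central 3, South 5, North 4, Lowland 6, East 5, Highland 8, Coastal 4 (total 35).
East receives 5.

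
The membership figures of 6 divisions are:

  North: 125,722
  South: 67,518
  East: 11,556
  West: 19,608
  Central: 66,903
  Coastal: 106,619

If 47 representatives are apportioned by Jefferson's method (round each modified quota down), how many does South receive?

8

Standard divisor 397926/47 ≈ 8466.511; standard quotas: North 14.849, South 7.975, East 1.365, West 2.316, Central 7.902, Coastal 12.593.
Rounding down gives 14, 7, 1, 2, 7, 12 = 43 seats, so the divisor must be adjusted.
With modified divisor 8000: modified quotas North 15.715, South 8.440, East 1.444, West 2.451, Central 8.363, Coastal 13.327.
Rounding down: North 15, South 8, East 1, West 2, Central 8, Coastal 13 (total 47).
South receives 8.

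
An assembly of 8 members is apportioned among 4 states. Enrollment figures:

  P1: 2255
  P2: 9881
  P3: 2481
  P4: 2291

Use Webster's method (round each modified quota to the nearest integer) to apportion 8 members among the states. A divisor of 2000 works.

With modified divisor 2000: modified quotas P1 1.127, P2 4.941, P3 1.240, P4 1.145.
Rounding to the nearest integer: P1 1, P2 5, P3 1, P4 1 (total 8).

P1 1; P2 5; P3 1; P4 1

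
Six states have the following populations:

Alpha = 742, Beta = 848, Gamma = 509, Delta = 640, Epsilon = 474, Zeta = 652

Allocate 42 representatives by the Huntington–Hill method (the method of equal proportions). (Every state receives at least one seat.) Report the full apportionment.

With divisor 91: modified quotas Alpha 8.154, Beta 9.319, Gamma 5.593, Delta 7.033, Epsilon 5.209, Zeta 7.165.
Geometric-mean thresholds: Alpha √(8·9)=8.485, Beta √(9·10)=9.487, Gamma √(5·6)=5.477, Delta √(7·8)=7.483, Epsilon √(5·6)=5.477, Zeta √(7·8)=7.483.
Each quota rounded against its threshold gives Alpha 8, Beta 9, Gamma 6, Delta 7, Epsilon 5, Zeta 7 (total 42).

Alpha=8; Beta=9; Gamma=6; Delta=7; Epsilon=5; Zeta=7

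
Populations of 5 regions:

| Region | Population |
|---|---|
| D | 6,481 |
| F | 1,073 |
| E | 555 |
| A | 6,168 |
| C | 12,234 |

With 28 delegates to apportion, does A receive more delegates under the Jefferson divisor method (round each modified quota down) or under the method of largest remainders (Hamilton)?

Jefferson: D 7, F 1, E 0, A 7, C 13.
Hamilton: D 7, F 1, E 1, A 6, C 13.
A gets 7 under Jefferson and 6 under Hamilton.

Jefferson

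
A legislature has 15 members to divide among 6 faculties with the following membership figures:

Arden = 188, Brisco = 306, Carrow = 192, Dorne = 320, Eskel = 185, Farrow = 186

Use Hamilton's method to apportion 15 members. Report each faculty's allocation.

Arden: 2; Brisco: 3; Carrow: 2; Dorne: 4; Eskel: 2; Farrow: 2

Standard divisor: 1377 ÷ 15 ≈ 91.8.
Standard quotas: Arden 2.048, Brisco 3.333, Carrow 2.092, Dorne 3.486, Eskel 2.015, Farrow 2.026.
Lower quotas: Arden 2, Brisco 3, Carrow 2, Dorne 3, Eskel 2, Farrow 2 (sum 14, leaving 1 seat).
Remainders in descending order: Dorne 0.486, Brisco 0.333, Carrow 0.092, Arden 0.048, Farrow 0.026, Eskel 0.015.
Largest remainder: Dorne receives the extra seat.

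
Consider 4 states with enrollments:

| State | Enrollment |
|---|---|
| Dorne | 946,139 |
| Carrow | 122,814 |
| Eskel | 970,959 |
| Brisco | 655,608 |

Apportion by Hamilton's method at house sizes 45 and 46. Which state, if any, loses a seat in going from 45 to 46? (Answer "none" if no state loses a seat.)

none

At 45 seats: Dorne 16, Carrow 2, Eskel 16, Brisco 11.
At 46 seats: Dorne 16, Carrow 2, Eskel 17, Brisco 11.
No state's allocation decreased.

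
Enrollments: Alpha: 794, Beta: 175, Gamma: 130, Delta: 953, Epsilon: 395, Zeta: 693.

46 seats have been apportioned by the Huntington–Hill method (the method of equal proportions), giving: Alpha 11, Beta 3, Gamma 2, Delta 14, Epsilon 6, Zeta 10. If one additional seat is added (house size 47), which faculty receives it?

Alpha

Priority for the next seat is population ÷ (√(s·(s+1))).
Priorities: Alpha 69.109, Beta 50.518, Gamma 53.072, Delta 65.763, Epsilon 60.950, Zeta 66.075.
Highest priority: Alpha.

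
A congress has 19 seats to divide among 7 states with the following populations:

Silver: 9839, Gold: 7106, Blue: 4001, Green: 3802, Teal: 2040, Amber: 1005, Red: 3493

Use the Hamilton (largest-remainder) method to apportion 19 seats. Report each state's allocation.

The standard divisor is 31286/19 ≈ 1646.632.
Standard quotas: Silver 5.9752, Gold 4.3155, Blue 2.4298, Green 2.3090, Teal 1.2389, Amber 0.6103, Red 2.1213.
Lower quotas: Silver 5, Gold 4, Blue 2, Green 2, Teal 1, Amber 0, Red 2 (sum 16, leaving 3 seats).
Remainders in descending order: Silver 0.9752, Amber 0.6103, Blue 0.4298, Gold 0.3155, Green 0.3090, Teal 0.2389, Red 0.1213.
The surplus seats go to Silver, Amber, Blue.

Silver: 6, Gold: 4, Blue: 3, Green: 2, Teal: 1, Amber: 1, Red: 2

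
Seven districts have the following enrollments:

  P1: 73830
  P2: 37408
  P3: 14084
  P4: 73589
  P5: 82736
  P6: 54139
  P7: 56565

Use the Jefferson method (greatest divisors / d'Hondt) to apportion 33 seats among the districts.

P1: 6, P2: 3, P3: 1, P4: 6, P5: 7, P6: 5, P7: 5

Standard divisor 392351/33 ≈ 11889.424; standard quotas: P1 6.210, P2 3.146, P3 1.185, P4 6.189, P5 6.959, P6 4.554, P7 4.758.
Rounding down gives 6, 3, 1, 6, 6, 4, 4 = 30 seats, so the divisor must be adjusted.
With modified divisor 10700: modified quotas P1 6.900, P2 3.496, P3 1.316, P4 6.877, P5 7.732, P6 5.060, P7 5.286.
Rounding down: P1 6, P2 3, P3 1, P4 6, P5 7, P6 5, P7 5 (total 33).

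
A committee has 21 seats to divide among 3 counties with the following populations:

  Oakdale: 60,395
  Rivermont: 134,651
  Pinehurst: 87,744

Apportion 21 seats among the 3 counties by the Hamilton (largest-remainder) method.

Total 282790; standard divisor 282790/21 ≈ 13466.19.
Standard quotas: Oakdale 4.4849, Rivermont 9.9992, Pinehurst 6.5159.
Lower quotas: Oakdale 4, Rivermont 9, Pinehurst 6 (sum 19, leaving 2 seats).
Remainders in descending order: Rivermont 0.9992, Pinehurst 0.5159, Oakdale 0.4849.
Largest remainders: Rivermont, Pinehurst receive the extra seats.

Oakdale 4, Rivermont 10, Pinehurst 7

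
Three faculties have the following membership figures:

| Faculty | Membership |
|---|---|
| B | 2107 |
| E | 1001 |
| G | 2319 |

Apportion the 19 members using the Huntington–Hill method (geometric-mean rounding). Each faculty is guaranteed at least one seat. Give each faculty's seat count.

B 7, E 4, G 8

With divisor 285: modified quotas B 7.393, E 3.512, G 8.137.
Geometric-mean thresholds: B √(7·8)=7.483, E √(3·4)=3.464, G √(8·9)=8.485.
Each quota rounded against its threshold gives B 7, E 4, G 8 (total 19).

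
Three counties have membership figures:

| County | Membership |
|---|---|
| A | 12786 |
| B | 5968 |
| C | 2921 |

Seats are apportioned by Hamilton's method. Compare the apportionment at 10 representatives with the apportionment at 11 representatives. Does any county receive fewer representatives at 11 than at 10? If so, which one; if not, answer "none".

none

At 10 seats: A 6, B 3, C 1.
At 11 seats: A 7, B 3, C 1.
No county's allocation decreased.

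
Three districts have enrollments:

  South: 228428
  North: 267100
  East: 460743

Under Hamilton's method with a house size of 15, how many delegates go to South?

4

The standard divisor is 956271/15 ≈ 63751.4.
Standard quotas: South 3.5831, North 4.1897, East 7.2272.
Lower quotas: South 3, North 4, East 7 (sum 14, leaving 1 seat).
Remainders in descending order: South 0.5831, East 0.2272, North 0.1897.
The surplus seat goes to South.
South receives 4.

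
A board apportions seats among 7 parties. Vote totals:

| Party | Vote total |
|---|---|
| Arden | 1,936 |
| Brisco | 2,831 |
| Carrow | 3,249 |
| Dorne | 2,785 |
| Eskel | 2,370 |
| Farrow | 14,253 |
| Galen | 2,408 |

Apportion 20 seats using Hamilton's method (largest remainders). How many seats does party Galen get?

Total 29832; standard divisor 29832/20 ≈ 1491.6.
Standard quotas: Arden 1.2979, Brisco 1.8980, Carrow 2.1782, Dorne 1.8671, Eskel 1.5889, Farrow 9.5555, Galen 1.6144.
Lower quotas: Arden 1, Brisco 1, Carrow 2, Dorne 1, Eskel 1, Farrow 9, Galen 1 (sum 16, leaving 4 seats).
Remainders in descending order: Brisco 0.8980, Dorne 0.8671, Galen 0.6144, Eskel 0.5889, Farrow 0.5555, Arden 0.2979, Carrow 0.1782.
The surplus seats go to Brisco, Dorne, Galen, Eskel.
Galen receives 2.

2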